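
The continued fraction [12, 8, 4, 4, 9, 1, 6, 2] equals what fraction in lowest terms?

Using pₖ = aₖpₖ₋₁ + pₖ₋₂ and qₖ = aₖqₖ₋₁ + qₖ₋₂:
  k=0: a=12, p=12, q=1
  k=1: a=8, p=97, q=8
  k=2: a=4, p=400, q=33
  k=3: a=4, p=1697, q=140
  k=4: a=9, p=15673, q=1293
  k=5: a=1, p=17370, q=1433
  k=6: a=6, p=119893, q=9891
  k=7: a=2, p=257156, q=21215

257156/21215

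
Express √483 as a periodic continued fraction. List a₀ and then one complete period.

[21; 1, 42]

a₀ = ⌊√483⌋ = 21.
With m₀=0, d₀=1 and mₖ₊₁ = dₖaₖ − mₖ, dₖ₊₁ = (n − mₖ₊₁²)/dₖ, aₖ₊₁ = ⌊(a₀+mₖ₊₁)/dₖ₊₁⌋:
  k=1: m=21, d=42, a=1
  k=2: m=21, d=1, a=42
d=1 and a=2a₀=42 at k=2, so the next step gives (m, d) = (21, 42) again — its k=1 value — and the period has length 2.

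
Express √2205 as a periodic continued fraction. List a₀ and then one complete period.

[46; 1, 22, 2, 22, 1, 92]

a₀ = ⌊√2205⌋ = 46.
With m₀=0, d₀=1 and mₖ₊₁ = dₖaₖ − mₖ, dₖ₊₁ = (n − mₖ₊₁²)/dₖ, aₖ₊₁ = ⌊(a₀+mₖ₊₁)/dₖ₊₁⌋:
  k=1: m=46, d=89, a=1
  k=2: m=43, d=4, a=22
  k=3: m=45, d=45, a=2
  k=4: m=45, d=4, a=22
  k=5: m=43, d=89, a=1
  k=6: m=46, d=1, a=92
d=1 and a=2a₀=92 at k=6, so the next step gives (m, d) = (46, 89) again — its k=1 value — and the period has length 6.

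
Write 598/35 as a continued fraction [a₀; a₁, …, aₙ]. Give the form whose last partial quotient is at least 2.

598 = 17·35 + 3
35 = 11·3 + 2
3 = 1·2 + 1
2 = 2·1 + 0  (stop)
So 598/35 = [17; 11, 1, 2].

[17; 11, 1, 2]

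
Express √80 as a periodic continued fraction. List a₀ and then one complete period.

a₀ = ⌊√80⌋ = 8.
With m₀=0, d₀=1 and mₖ₊₁ = dₖaₖ − mₖ, dₖ₊₁ = (n − mₖ₊₁²)/dₖ, aₖ₊₁ = ⌊(a₀+mₖ₊₁)/dₖ₊₁⌋:
  k=1: m=8, d=16, a=1
  k=2: m=8, d=1, a=16
d=1 and a=2a₀=16 at k=2, so the next step gives (m, d) = (8, 16) again — its k=1 value — and the period has length 2.

[8; 1, 16]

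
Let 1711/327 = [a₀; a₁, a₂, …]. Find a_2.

1711 = 5·327 + 76   →  a_0 = 5
327 = 4·76 + 23   →  a_1 = 4
76 = 3·23 + 7   →  a_2 = 3

3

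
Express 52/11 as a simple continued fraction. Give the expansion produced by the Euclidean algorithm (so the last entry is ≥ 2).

[4; 1, 2, 1, 2]

52 = 4×11 + 8
11 = 1×8 + 3
8 = 2×3 + 2
3 = 1×2 + 1
2 = 2×1 + 0  (stop)
So 52/11 = [4; 1, 2, 1, 2].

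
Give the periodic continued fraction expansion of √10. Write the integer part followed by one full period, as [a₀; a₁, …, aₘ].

a₀ = ⌊√10⌋ = 3.
With m₀=0, d₀=1 and mₖ₊₁ = dₖaₖ − mₖ, dₖ₊₁ = (n − mₖ₊₁²)/dₖ, aₖ₊₁ = ⌊(a₀+mₖ₊₁)/dₖ₊₁⌋:
  k=1: m=3, d=1, a=6
d=1 and a=2a₀=6 at k=1, so the next step gives (m, d) = (3, 1) again — its k=1 value — and the period has length 1.

[3; 6]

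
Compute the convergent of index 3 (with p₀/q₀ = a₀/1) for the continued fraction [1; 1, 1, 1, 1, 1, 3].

Using pₖ = aₖpₖ₋₁ + pₖ₋₂, qₖ = aₖqₖ₋₁ + qₖ₋₂ (with p₋₁=1, p₋₂=0, q₋₁=0, q₋₂=1):
  k=0: a=1, p=1, q=1
  k=1: a=1, p=2, q=1
  k=2: a=1, p=3, q=2
  k=3: a=1, p=5, q=3

5/3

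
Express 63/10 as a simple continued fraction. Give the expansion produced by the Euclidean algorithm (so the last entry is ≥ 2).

63 = 6×10 + 3
10 = 3×3 + 1
3 = 3×1 + 0  (stop)
So 63/10 = [6; 3, 3].

[6; 3, 3]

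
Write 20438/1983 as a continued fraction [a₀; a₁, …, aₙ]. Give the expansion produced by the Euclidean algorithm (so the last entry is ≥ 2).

[10; 3, 3, 1, 4, 1, 2, 9]

20438 = 10·1983 + 608
1983 = 3·608 + 159
608 = 3·159 + 131
159 = 1·131 + 28
131 = 4·28 + 19
28 = 1·19 + 9
19 = 2·9 + 1
9 = 9·1 + 0  (stop)
So 20438/1983 = [10; 3, 3, 1, 4, 1, 2, 9].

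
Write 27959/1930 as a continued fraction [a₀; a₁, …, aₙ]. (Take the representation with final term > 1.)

[14; 2, 18, 17, 3]

27959 = 14×1930 + 939
1930 = 2×939 + 52
939 = 18×52 + 3
52 = 17×3 + 1
3 = 3×1 + 0  (stop)
So 27959/1930 = [14; 2, 18, 17, 3].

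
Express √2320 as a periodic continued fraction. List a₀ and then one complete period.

[48; 6, 96]

a₀ = ⌊√2320⌋ = 48.
With m₀=0, d₀=1 and mₖ₊₁ = dₖaₖ − mₖ, dₖ₊₁ = (n − mₖ₊₁²)/dₖ, aₖ₊₁ = ⌊(a₀+mₖ₊₁)/dₖ₊₁⌋:
  k=1: m=48, d=16, a=6
  k=2: m=48, d=1, a=96
d=1 and a=2a₀=96 at k=2, so the next step gives (m, d) = (48, 16) again — its k=1 value — and the period has length 2.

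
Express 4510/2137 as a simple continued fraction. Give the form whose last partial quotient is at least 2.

[2; 9, 18, 6, 2]

4510 = 2·2137 + 236
2137 = 9·236 + 13
236 = 18·13 + 2
13 = 6·2 + 1
2 = 2·1 + 0  (stop)
So 4510/2137 = [2; 9, 18, 6, 2].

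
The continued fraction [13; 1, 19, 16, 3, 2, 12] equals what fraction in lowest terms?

Using pₖ = aₖpₖ₋₁ + pₖ₋₂ and qₖ = aₖqₖ₋₁ + qₖ₋₂:
  k=0: a=13, p=13, q=1
  k=1: a=1, p=14, q=1
  k=2: a=19, p=279, q=20
  k=3: a=16, p=4478, q=321
  k=4: a=3, p=13713, q=983
  k=5: a=2, p=31904, q=2287
  k=6: a=12, p=396561, q=28427

396561/28427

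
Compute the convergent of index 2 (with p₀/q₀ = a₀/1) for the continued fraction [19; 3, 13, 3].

Using pₖ = aₖpₖ₋₁ + pₖ₋₂, qₖ = aₖqₖ₋₁ + qₖ₋₂ (with p₋₁=1, p₋₂=0, q₋₁=0, q₋₂=1):
  k=0: a=19, p=19, q=1
  k=1: a=3, p=58, q=3
  k=2: a=13, p=773, q=40

773/40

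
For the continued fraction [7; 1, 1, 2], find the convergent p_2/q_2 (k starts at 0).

Using pₖ = aₖpₖ₋₁ + pₖ₋₂, qₖ = aₖqₖ₋₁ + qₖ₋₂ (with p₋₁=1, p₋₂=0, q₋₁=0, q₋₂=1):
  k=0: a=7, p=7, q=1
  k=1: a=1, p=8, q=1
  k=2: a=1, p=15, q=2

15/2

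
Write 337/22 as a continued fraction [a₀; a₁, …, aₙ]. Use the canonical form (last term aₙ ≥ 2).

[15; 3, 7]

337 = 15*22 + 7
22 = 3*7 + 1
7 = 7*1 + 0  (stop)
So 337/22 = [15; 3, 7].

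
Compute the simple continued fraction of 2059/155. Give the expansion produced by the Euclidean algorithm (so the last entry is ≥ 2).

[13; 3, 1, 1, 10, 2]

2059 = 13·155 + 44
155 = 3·44 + 23
44 = 1·23 + 21
23 = 1·21 + 2
21 = 10·2 + 1
2 = 2·1 + 0  (stop)
So 2059/155 = [13; 3, 1, 1, 10, 2].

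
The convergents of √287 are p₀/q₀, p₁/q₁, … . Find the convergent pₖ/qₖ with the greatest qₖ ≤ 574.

√287 = [16; 1, 15, 1, 32, …] (period length 4).
Convergents:
  p_0/q_0 = 16/1
  p_1/q_1 = 17/1
  p_2/q_2 = 271/16
  p_3/q_3 = 288/17
  p_4/q_4 = 9487/560
  p_5/q_5 = 9775/577
q_4 = 560 ≤ 574 < 577 = q_5, so the answer is 9487/560.

9487/560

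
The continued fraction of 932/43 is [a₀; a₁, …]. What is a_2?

932 = 21·43 + 29   →  a_0 = 21
43 = 1·29 + 14   →  a_1 = 1
29 = 2·14 + 1   →  a_2 = 2

2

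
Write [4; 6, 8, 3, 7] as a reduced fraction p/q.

Using pₖ = aₖpₖ₋₁ + pₖ₋₂ and qₖ = aₖqₖ₋₁ + qₖ₋₂:
  k=0: a=4, p=4, q=1
  k=1: a=6, p=25, q=6
  k=2: a=8, p=204, q=49
  k=3: a=3, p=637, q=153
  k=4: a=7, p=4663, q=1120

4663/1120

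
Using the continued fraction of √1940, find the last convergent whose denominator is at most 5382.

85316/1937

√1940 = [44; 22, 88, …] (period length 2).
Convergents:
  p_0/q_0 = 44/1
  p_1/q_1 = 969/22
  p_2/q_2 = 85316/1937
  p_3/q_3 = 1877921/42636
q_2 = 1937 ≤ 5382 < 42636 = q_3, so the answer is 85316/1937.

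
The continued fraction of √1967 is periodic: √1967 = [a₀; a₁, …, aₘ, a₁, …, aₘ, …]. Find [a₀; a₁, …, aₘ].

a₀ = ⌊√1967⌋ = 44.
With m₀=0, d₀=1 and mₖ₊₁ = dₖaₖ − mₖ, dₖ₊₁ = (n − mₖ₊₁²)/dₖ, aₖ₊₁ = ⌊(a₀+mₖ₊₁)/dₖ₊₁⌋:
  k=1: m=44, d=31, a=2
  k=2: m=18, d=53, a=1
  k=3: m=35, d=14, a=5
  k=4: m=35, d=53, a=1
  k=5: m=18, d=31, a=2
  k=6: m=44, d=1, a=88
d=1 and a=2a₀=88 at k=6, so the next step gives (m, d) = (44, 31) again — its k=1 value — and the period has length 6.

[44; 2, 1, 5, 1, 2, 88]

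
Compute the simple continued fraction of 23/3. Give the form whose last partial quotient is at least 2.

23 = 7*3 + 2
3 = 1*2 + 1
2 = 2*1 + 0  (stop)
So 23/3 = [7; 1, 2].

[7; 1, 2]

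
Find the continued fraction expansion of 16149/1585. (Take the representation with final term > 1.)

[10; 5, 3, 3, 9, 1, 2]

16149 = 10×1585 + 299
1585 = 5×299 + 90
299 = 3×90 + 29
90 = 3×29 + 3
29 = 9×3 + 2
3 = 1×2 + 1
2 = 2×1 + 0  (stop)
So 16149/1585 = [10; 5, 3, 3, 9, 1, 2].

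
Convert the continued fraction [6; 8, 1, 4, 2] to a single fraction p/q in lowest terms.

Fold from the inside: start with 2/1.
  4 + 1/2 = 9/2
  1 + 2/9 = 11/9
  8 + 9/11 = 97/11
  6 + 11/97 = 593/97

593/97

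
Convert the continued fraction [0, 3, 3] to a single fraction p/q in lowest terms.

3/10

Using pₖ = aₖpₖ₋₁ + pₖ₋₂ and qₖ = aₖqₖ₋₁ + qₖ₋₂:
  k=0: a=0, p=0, q=1
  k=1: a=3, p=1, q=3
  k=2: a=3, p=3, q=10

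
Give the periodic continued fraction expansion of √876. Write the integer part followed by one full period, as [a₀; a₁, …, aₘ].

a₀ = ⌊√876⌋ = 29.
With m₀=0, d₀=1 and mₖ₊₁ = dₖaₖ − mₖ, dₖ₊₁ = (n − mₖ₊₁²)/dₖ, aₖ₊₁ = ⌊(a₀+mₖ₊₁)/dₖ₊₁⌋:
  k=1: m=29, d=35, a=1
  k=2: m=6, d=24, a=1
  k=3: m=18, d=23, a=2
  k=4: m=28, d=4, a=14
  k=5: m=28, d=23, a=2
  k=6: m=18, d=24, a=1
  k=7: m=6, d=35, a=1
  k=8: m=29, d=1, a=58
d=1 and a=2a₀=58 at k=8, so the next step gives (m, d) = (29, 35) again — its k=1 value — and the period has length 8.

[29; 1, 1, 2, 14, 2, 1, 1, 58]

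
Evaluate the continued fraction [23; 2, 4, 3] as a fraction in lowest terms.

680/29

Fold from the inside: start with 3/1.
  4 + 1/3 = 13/3
  2 + 3/13 = 29/13
  23 + 13/29 = 680/29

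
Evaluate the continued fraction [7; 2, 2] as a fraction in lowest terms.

37/5

Using pₖ = aₖpₖ₋₁ + pₖ₋₂ and qₖ = aₖqₖ₋₁ + qₖ₋₂:
  k=0: a=7, p=7, q=1
  k=1: a=2, p=15, q=2
  k=2: a=2, p=37, q=5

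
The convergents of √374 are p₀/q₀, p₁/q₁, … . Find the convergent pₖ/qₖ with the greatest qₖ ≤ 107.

√374 = [19; 2, 1, 18, 1, 2, 38, …] (period length 6).
Convergents:
  p_0/q_0 = 19/1
  p_1/q_1 = 39/2
  p_2/q_2 = 58/3
  p_3/q_3 = 1083/56
  p_4/q_4 = 1141/59
  p_5/q_5 = 3365/174
q_4 = 59 ≤ 107 < 174 = q_5, so the answer is 1141/59.

1141/59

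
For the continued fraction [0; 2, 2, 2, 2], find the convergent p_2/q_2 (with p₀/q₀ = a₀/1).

Using pₖ = aₖpₖ₋₁ + pₖ₋₂, qₖ = aₖqₖ₋₁ + qₖ₋₂ (with p₋₁=1, p₋₂=0, q₋₁=0, q₋₂=1):
  k=0: a=0, p=0, q=1
  k=1: a=2, p=1, q=2
  k=2: a=2, p=2, q=5

2/5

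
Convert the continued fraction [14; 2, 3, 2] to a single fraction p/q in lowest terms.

231/16

Using pₖ = aₖpₖ₋₁ + pₖ₋₂ and qₖ = aₖqₖ₋₁ + qₖ₋₂:
  k=0: a=14, p=14, q=1
  k=1: a=2, p=29, q=2
  k=2: a=3, p=101, q=7
  k=3: a=2, p=231, q=16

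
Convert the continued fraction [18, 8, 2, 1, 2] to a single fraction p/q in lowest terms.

1214/67

Fold from the inside: start with 2/1.
  1 + 1/2 = 3/2
  2 + 2/3 = 8/3
  8 + 3/8 = 67/8
  18 + 8/67 = 1214/67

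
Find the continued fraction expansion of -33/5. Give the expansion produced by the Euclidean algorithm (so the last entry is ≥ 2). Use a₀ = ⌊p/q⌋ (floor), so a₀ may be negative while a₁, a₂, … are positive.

[-7; 2, 2]

-33 = -7·5 + 2
5 = 2·2 + 1
2 = 2·1 + 0  (stop)
So -33/5 = [-7; 2, 2].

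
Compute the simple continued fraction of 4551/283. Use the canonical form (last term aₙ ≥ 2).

[16; 12, 3, 3, 2]

4551 = 16×283 + 23
283 = 12×23 + 7
23 = 3×7 + 2
7 = 3×2 + 1
2 = 2×1 + 0  (stop)
So 4551/283 = [16; 12, 3, 3, 2].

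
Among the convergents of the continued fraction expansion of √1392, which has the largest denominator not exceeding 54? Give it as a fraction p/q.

√1392 = [37; 3, 4, 3, 74, …] (period length 4).
Convergents:
  p_0/q_0 = 37/1
  p_1/q_1 = 112/3
  p_2/q_2 = 485/13
  p_3/q_3 = 1567/42
  p_4/q_4 = 116443/3121
q_3 = 42 ≤ 54 < 3121 = q_4, so the answer is 1567/42.

1567/42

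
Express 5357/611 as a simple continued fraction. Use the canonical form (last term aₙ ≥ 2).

[8; 1, 3, 3, 3, 3, 4]

5357 = 8×611 + 469
611 = 1×469 + 142
469 = 3×142 + 43
142 = 3×43 + 13
43 = 3×13 + 4
13 = 3×4 + 1
4 = 4×1 + 0  (stop)
So 5357/611 = [8; 1, 3, 3, 3, 3, 4].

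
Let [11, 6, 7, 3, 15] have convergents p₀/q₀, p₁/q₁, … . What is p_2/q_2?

Using pₖ = aₖpₖ₋₁ + pₖ₋₂, qₖ = aₖqₖ₋₁ + qₖ₋₂ (with p₋₁=1, p₋₂=0, q₋₁=0, q₋₂=1):
  k=0: a=11, p=11, q=1
  k=1: a=6, p=67, q=6
  k=2: a=7, p=480, q=43

480/43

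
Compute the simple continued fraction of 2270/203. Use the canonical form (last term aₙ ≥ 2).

2270 = 11×203 + 37
203 = 5×37 + 18
37 = 2×18 + 1
18 = 18×1 + 0  (stop)
So 2270/203 = [11; 5, 2, 18].

[11; 5, 2, 18]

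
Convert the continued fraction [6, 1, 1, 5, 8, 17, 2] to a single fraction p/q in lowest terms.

20759/3172

Fold from the inside: start with 2/1.
  17 + 1/2 = 35/2
  8 + 2/35 = 282/35
  5 + 35/282 = 1445/282
  1 + 282/1445 = 1727/1445
  1 + 1445/1727 = 3172/1727
  6 + 1727/3172 = 20759/3172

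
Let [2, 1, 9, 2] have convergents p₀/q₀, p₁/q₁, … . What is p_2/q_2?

Using pₖ = aₖpₖ₋₁ + pₖ₋₂, qₖ = aₖqₖ₋₁ + qₖ₋₂ (with p₋₁=1, p₋₂=0, q₋₁=0, q₋₂=1):
  k=0: a=2, p=2, q=1
  k=1: a=1, p=3, q=1
  k=2: a=9, p=29, q=10

29/10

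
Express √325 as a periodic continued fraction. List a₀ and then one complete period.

[18; 36]

a₀ = ⌊√325⌋ = 18.
With m₀=0, d₀=1 and mₖ₊₁ = dₖaₖ − mₖ, dₖ₊₁ = (n − mₖ₊₁²)/dₖ, aₖ₊₁ = ⌊(a₀+mₖ₊₁)/dₖ₊₁⌋:
  k=1: m=18, d=1, a=36
d=1 and a=2a₀=36 at k=1, so the next step gives (m, d) = (18, 1) again — its k=1 value — and the period has length 1.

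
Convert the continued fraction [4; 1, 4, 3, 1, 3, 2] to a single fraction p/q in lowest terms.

861/179

Fold from the inside: start with 2/1.
  3 + 1/2 = 7/2
  1 + 2/7 = 9/7
  3 + 7/9 = 34/9
  4 + 9/34 = 145/34
  1 + 34/145 = 179/145
  4 + 145/179 = 861/179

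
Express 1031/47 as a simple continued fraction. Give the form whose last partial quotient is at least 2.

1031 = 21×47 + 44
47 = 1×44 + 3
44 = 14×3 + 2
3 = 1×2 + 1
2 = 2×1 + 0  (stop)
So 1031/47 = [21; 1, 14, 1, 2].

[21; 1, 14, 1, 2]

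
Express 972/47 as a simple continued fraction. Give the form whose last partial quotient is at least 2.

[20; 1, 2, 7, 2]

972 = 20*47 + 32
47 = 1*32 + 15
32 = 2*15 + 2
15 = 7*2 + 1
2 = 2*1 + 0  (stop)
So 972/47 = [20; 1, 2, 7, 2].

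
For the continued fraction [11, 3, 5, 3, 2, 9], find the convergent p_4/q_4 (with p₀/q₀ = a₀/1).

1335/118

Using pₖ = aₖpₖ₋₁ + pₖ₋₂, qₖ = aₖqₖ₋₁ + qₖ₋₂ (with p₋₁=1, p₋₂=0, q₋₁=0, q₋₂=1):
  k=0: a=11, p=11, q=1
  k=1: a=3, p=34, q=3
  k=2: a=5, p=181, q=16
  k=3: a=3, p=577, q=51
  k=4: a=2, p=1335, q=118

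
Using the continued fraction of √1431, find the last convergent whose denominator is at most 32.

1097/29

√1431 = [37; 1, 4, 1, 4, 1, 74, …] (period length 6).
Convergents:
  p_0/q_0 = 37/1
  p_1/q_1 = 38/1
  p_2/q_2 = 189/5
  p_3/q_3 = 227/6
  p_4/q_4 = 1097/29
  p_5/q_5 = 1324/35
q_4 = 29 ≤ 32 < 35 = q_5, so the answer is 1097/29.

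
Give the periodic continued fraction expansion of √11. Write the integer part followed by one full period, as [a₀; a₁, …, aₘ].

a₀ = ⌊√11⌋ = 3.
With m₀=0, d₀=1 and mₖ₊₁ = dₖaₖ − mₖ, dₖ₊₁ = (n − mₖ₊₁²)/dₖ, aₖ₊₁ = ⌊(a₀+mₖ₊₁)/dₖ₊₁⌋:
  k=1: m=3, d=2, a=3
  k=2: m=3, d=1, a=6
d=1 and a=2a₀=6 at k=2, so the next step gives (m, d) = (3, 2) again — its k=1 value — and the period has length 2.

[3; 3, 6]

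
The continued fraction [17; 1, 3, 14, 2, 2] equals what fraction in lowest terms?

5202/293

Fold from the inside: start with 2/1.
  2 + 1/2 = 5/2
  14 + 2/5 = 72/5
  3 + 5/72 = 221/72
  1 + 72/221 = 293/221
  17 + 221/293 = 5202/293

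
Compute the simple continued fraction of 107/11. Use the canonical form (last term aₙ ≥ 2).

107 = 9×11 + 8
11 = 1×8 + 3
8 = 2×3 + 2
3 = 1×2 + 1
2 = 2×1 + 0  (stop)
So 107/11 = [9; 1, 2, 1, 2].

[9; 1, 2, 1, 2]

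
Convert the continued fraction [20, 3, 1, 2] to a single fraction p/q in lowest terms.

223/11

Using pₖ = aₖpₖ₋₁ + pₖ₋₂ and qₖ = aₖqₖ₋₁ + qₖ₋₂:
  k=0: a=20, p=20, q=1
  k=1: a=3, p=61, q=3
  k=2: a=1, p=81, q=4
  k=3: a=2, p=223, q=11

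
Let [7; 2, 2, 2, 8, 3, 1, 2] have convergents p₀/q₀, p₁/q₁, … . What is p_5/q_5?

2336/315

Using pₖ = aₖpₖ₋₁ + pₖ₋₂, qₖ = aₖqₖ₋₁ + qₖ₋₂ (with p₋₁=1, p₋₂=0, q₋₁=0, q₋₂=1):
  k=0: a=7, p=7, q=1
  k=1: a=2, p=15, q=2
  k=2: a=2, p=37, q=5
  k=3: a=2, p=89, q=12
  k=4: a=8, p=749, q=101
  k=5: a=3, p=2336, q=315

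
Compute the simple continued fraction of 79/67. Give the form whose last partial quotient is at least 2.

79 = 1·67 + 12
67 = 5·12 + 7
12 = 1·7 + 5
7 = 1·5 + 2
5 = 2·2 + 1
2 = 2·1 + 0  (stop)
So 79/67 = [1; 5, 1, 1, 2, 2].

[1; 5, 1, 1, 2, 2]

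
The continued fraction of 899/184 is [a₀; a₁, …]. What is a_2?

7

899 = 4·184 + 163   →  a_0 = 4
184 = 1·163 + 21   →  a_1 = 1
163 = 7·21 + 16   →  a_2 = 7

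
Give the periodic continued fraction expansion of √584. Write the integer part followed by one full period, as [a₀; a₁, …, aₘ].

[24; 6, 48]

a₀ = ⌊√584⌋ = 24.
With m₀=0, d₀=1 and mₖ₊₁ = dₖaₖ − mₖ, dₖ₊₁ = (n − mₖ₊₁²)/dₖ, aₖ₊₁ = ⌊(a₀+mₖ₊₁)/dₖ₊₁⌋:
  k=1: m=24, d=8, a=6
  k=2: m=24, d=1, a=48
d=1 and a=2a₀=48 at k=2, so the next step gives (m, d) = (24, 8) again — its k=1 value — and the period has length 2.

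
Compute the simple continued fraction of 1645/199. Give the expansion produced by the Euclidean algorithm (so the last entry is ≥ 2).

[8; 3, 1, 3, 13]

1645 = 8·199 + 53
199 = 3·53 + 40
53 = 1·40 + 13
40 = 3·13 + 1
13 = 13·1 + 0  (stop)
So 1645/199 = [8; 3, 1, 3, 13].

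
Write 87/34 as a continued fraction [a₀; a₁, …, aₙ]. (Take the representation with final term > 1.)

[2; 1, 1, 3, 1, 3]

87 = 2·34 + 19
34 = 1·19 + 15
19 = 1·15 + 4
15 = 3·4 + 3
4 = 1·3 + 1
3 = 3·1 + 0  (stop)
So 87/34 = [2; 1, 1, 3, 1, 3].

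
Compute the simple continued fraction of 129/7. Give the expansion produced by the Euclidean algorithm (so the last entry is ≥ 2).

[18; 2, 3]

129 = 18·7 + 3
7 = 2·3 + 1
3 = 3·1 + 0  (stop)
So 129/7 = [18; 2, 3].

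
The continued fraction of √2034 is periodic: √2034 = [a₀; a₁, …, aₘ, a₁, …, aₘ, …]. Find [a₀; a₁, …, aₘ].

[45; 10, 90]

a₀ = ⌊√2034⌋ = 45.
With m₀=0, d₀=1 and mₖ₊₁ = dₖaₖ − mₖ, dₖ₊₁ = (n − mₖ₊₁²)/dₖ, aₖ₊₁ = ⌊(a₀+mₖ₊₁)/dₖ₊₁⌋:
  k=1: m=45, d=9, a=10
  k=2: m=45, d=1, a=90
d=1 and a=2a₀=90 at k=2, so the next step gives (m, d) = (45, 9) again — its k=1 value — and the period has length 2.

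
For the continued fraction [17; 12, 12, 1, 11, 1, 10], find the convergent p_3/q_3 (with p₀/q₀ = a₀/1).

2682/157

Using pₖ = aₖpₖ₋₁ + pₖ₋₂, qₖ = aₖqₖ₋₁ + qₖ₋₂ (with p₋₁=1, p₋₂=0, q₋₁=0, q₋₂=1):
  k=0: a=17, p=17, q=1
  k=1: a=12, p=205, q=12
  k=2: a=12, p=2477, q=145
  k=3: a=1, p=2682, q=157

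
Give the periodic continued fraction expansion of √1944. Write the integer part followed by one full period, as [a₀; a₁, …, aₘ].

[44; 11, 88]

a₀ = ⌊√1944⌋ = 44.
With m₀=0, d₀=1 and mₖ₊₁ = dₖaₖ − mₖ, dₖ₊₁ = (n − mₖ₊₁²)/dₖ, aₖ₊₁ = ⌊(a₀+mₖ₊₁)/dₖ₊₁⌋:
  k=1: m=44, d=8, a=11
  k=2: m=44, d=1, a=88
d=1 and a=2a₀=88 at k=2, so the next step gives (m, d) = (44, 8) again — its k=1 value — and the period has length 2.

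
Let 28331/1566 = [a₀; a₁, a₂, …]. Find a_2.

1

28331 = 18·1566 + 143   →  a_0 = 18
1566 = 10·143 + 136   →  a_1 = 10
143 = 1·136 + 7   →  a_2 = 1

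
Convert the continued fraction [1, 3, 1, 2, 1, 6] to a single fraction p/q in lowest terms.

128/101

Using pₖ = aₖpₖ₋₁ + pₖ₋₂ and qₖ = aₖqₖ₋₁ + qₖ₋₂:
  k=0: a=1, p=1, q=1
  k=1: a=3, p=4, q=3
  k=2: a=1, p=5, q=4
  k=3: a=2, p=14, q=11
  k=4: a=1, p=19, q=15
  k=5: a=6, p=128, q=101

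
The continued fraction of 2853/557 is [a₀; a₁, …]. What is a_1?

8

2853 = 5·557 + 68   →  a_0 = 5
557 = 8·68 + 13   →  a_1 = 8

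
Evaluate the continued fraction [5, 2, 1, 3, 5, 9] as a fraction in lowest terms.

Fold from the inside: start with 9/1.
  5 + 1/9 = 46/9
  3 + 9/46 = 147/46
  1 + 46/147 = 193/147
  2 + 147/193 = 533/193
  5 + 193/533 = 2858/533

2858/533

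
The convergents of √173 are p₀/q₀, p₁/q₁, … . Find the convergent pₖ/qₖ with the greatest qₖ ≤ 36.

√173 = [13; 6, 1, 1, 6, 26, …] (period length 5).
Convergents:
  p_0/q_0 = 13/1
  p_1/q_1 = 79/6
  p_2/q_2 = 92/7
  p_3/q_3 = 171/13
  p_4/q_4 = 1118/85
q_3 = 13 ≤ 36 < 85 = q_4, so the answer is 171/13.

171/13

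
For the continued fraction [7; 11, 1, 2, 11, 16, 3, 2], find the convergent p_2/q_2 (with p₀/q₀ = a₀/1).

85/12

Using pₖ = aₖpₖ₋₁ + pₖ₋₂, qₖ = aₖqₖ₋₁ + qₖ₋₂ (with p₋₁=1, p₋₂=0, q₋₁=0, q₋₂=1):
  k=0: a=7, p=7, q=1
  k=1: a=11, p=78, q=11
  k=2: a=1, p=85, q=12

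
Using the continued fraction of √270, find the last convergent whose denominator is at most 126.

723/44

√270 = [16; 2, 3, 6, 3, 2, 32, …] (period length 6).
Convergents:
  p_0/q_0 = 16/1
  p_1/q_1 = 33/2
  p_2/q_2 = 115/7
  p_3/q_3 = 723/44
  p_4/q_4 = 2284/139
q_3 = 44 ≤ 126 < 139 = q_4, so the answer is 723/44.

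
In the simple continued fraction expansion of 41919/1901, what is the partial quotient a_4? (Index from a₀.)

2

41919 = 22·1901 + 97   →  a_0 = 22
1901 = 19·97 + 58   →  a_1 = 19
97 = 1·58 + 39   →  a_2 = 1
58 = 1·39 + 19   →  a_3 = 1
39 = 2·19 + 1   →  a_4 = 2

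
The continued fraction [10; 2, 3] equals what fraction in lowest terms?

73/7

Fold from the inside: start with 3/1.
  2 + 1/3 = 7/3
  10 + 3/7 = 73/7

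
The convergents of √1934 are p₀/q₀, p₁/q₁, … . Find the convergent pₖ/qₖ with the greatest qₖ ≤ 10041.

170236/3871

√1934 = [43; 1, 42, 1, 86, …] (period length 4).
Convergents:
  p_0/q_0 = 43/1
  p_1/q_1 = 44/1
  p_2/q_2 = 1891/43
  p_3/q_3 = 1935/44
  p_4/q_4 = 168301/3827
  p_5/q_5 = 170236/3871
  p_6/q_6 = 7318213/166409
q_5 = 3871 ≤ 10041 < 166409 = q_6, so the answer is 170236/3871.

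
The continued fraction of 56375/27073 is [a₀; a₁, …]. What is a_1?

12

56375 = 2·27073 + 2229   →  a_0 = 2
27073 = 12·2229 + 325   →  a_1 = 12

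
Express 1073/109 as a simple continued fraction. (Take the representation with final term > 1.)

[9; 1, 5, 2, 2, 3]

1073 = 9×109 + 92
109 = 1×92 + 17
92 = 5×17 + 7
17 = 2×7 + 3
7 = 2×3 + 1
3 = 3×1 + 0  (stop)
So 1073/109 = [9; 1, 5, 2, 2, 3].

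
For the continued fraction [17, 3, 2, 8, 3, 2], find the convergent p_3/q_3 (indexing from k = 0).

Using pₖ = aₖpₖ₋₁ + pₖ₋₂, qₖ = aₖqₖ₋₁ + qₖ₋₂ (with p₋₁=1, p₋₂=0, q₋₁=0, q₋₂=1):
  k=0: a=17, p=17, q=1
  k=1: a=3, p=52, q=3
  k=2: a=2, p=121, q=7
  k=3: a=8, p=1020, q=59

1020/59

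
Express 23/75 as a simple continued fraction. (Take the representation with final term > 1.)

[0; 3, 3, 1, 5]

23 = 0×75 + 23
75 = 3×23 + 6
23 = 3×6 + 5
6 = 1×5 + 1
5 = 5×1 + 0  (stop)
So 23/75 = [0; 3, 3, 1, 5].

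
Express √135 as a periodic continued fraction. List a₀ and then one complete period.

a₀ = ⌊√135⌋ = 11.
With m₀=0, d₀=1 and mₖ₊₁ = dₖaₖ − mₖ, dₖ₊₁ = (n − mₖ₊₁²)/dₖ, aₖ₊₁ = ⌊(a₀+mₖ₊₁)/dₖ₊₁⌋:
  k=1: m=11, d=14, a=1
  k=2: m=3, d=9, a=1
  k=3: m=6, d=11, a=1
  k=4: m=5, d=10, a=1
  k=5: m=5, d=11, a=1
  k=6: m=6, d=9, a=1
  k=7: m=3, d=14, a=1
  k=8: m=11, d=1, a=22
d=1 and a=2a₀=22 at k=8, so the next step gives (m, d) = (11, 14) again — its k=1 value — and the period has length 8.

[11; 1, 1, 1, 1, 1, 1, 1, 22]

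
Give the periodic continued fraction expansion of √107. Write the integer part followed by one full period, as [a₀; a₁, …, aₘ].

[10; 2, 1, 9, 1, 2, 20]

a₀ = ⌊√107⌋ = 10.
With m₀=0, d₀=1 and mₖ₊₁ = dₖaₖ − mₖ, dₖ₊₁ = (n − mₖ₊₁²)/dₖ, aₖ₊₁ = ⌊(a₀+mₖ₊₁)/dₖ₊₁⌋:
  k=1: m=10, d=7, a=2
  k=2: m=4, d=13, a=1
  k=3: m=9, d=2, a=9
  k=4: m=9, d=13, a=1
  k=5: m=4, d=7, a=2
  k=6: m=10, d=1, a=20
d=1 and a=2a₀=20 at k=6, so the next step gives (m, d) = (10, 7) again — its k=1 value — and the period has length 6.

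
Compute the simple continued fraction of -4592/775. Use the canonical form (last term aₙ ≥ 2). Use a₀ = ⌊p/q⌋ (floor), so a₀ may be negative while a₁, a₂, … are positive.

[-6; 13, 2, 1, 3, 5]

-4592 = -6*775 + 58
775 = 13*58 + 21
58 = 2*21 + 16
21 = 1*16 + 5
16 = 3*5 + 1
5 = 5*1 + 0  (stop)
So -4592/775 = [-6; 13, 2, 1, 3, 5].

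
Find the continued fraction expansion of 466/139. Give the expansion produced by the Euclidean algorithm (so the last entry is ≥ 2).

466 = 3*139 + 49
139 = 2*49 + 41
49 = 1*41 + 8
41 = 5*8 + 1
8 = 8*1 + 0  (stop)
So 466/139 = [3; 2, 1, 5, 8].

[3; 2, 1, 5, 8]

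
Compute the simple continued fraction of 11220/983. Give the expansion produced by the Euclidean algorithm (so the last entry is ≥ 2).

11220 = 11·983 + 407
983 = 2·407 + 169
407 = 2·169 + 69
169 = 2·69 + 31
69 = 2·31 + 7
31 = 4·7 + 3
7 = 2·3 + 1
3 = 3·1 + 0  (stop)
So 11220/983 = [11; 2, 2, 2, 2, 4, 2, 3].

[11; 2, 2, 2, 2, 4, 2, 3]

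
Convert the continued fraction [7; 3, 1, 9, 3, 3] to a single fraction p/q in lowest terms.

2917/402

Fold from the inside: start with 3/1.
  3 + 1/3 = 10/3
  9 + 3/10 = 93/10
  1 + 10/93 = 103/93
  3 + 93/103 = 402/103
  7 + 103/402 = 2917/402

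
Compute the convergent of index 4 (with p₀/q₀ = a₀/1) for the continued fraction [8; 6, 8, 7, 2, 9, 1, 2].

Using pₖ = aₖpₖ₋₁ + pₖ₋₂, qₖ = aₖqₖ₋₁ + qₖ₋₂ (with p₋₁=1, p₋₂=0, q₋₁=0, q₋₂=1):
  k=0: a=8, p=8, q=1
  k=1: a=6, p=49, q=6
  k=2: a=8, p=400, q=49
  k=3: a=7, p=2849, q=349
  k=4: a=2, p=6098, q=747

6098/747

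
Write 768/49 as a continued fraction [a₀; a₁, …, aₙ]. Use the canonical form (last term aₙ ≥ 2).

768 = 15·49 + 33
49 = 1·33 + 16
33 = 2·16 + 1
16 = 16·1 + 0  (stop)
So 768/49 = [15; 1, 2, 16].

[15; 1, 2, 16]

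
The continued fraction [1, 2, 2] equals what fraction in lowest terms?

Using pₖ = aₖpₖ₋₁ + pₖ₋₂ and qₖ = aₖqₖ₋₁ + qₖ₋₂:
  k=0: a=1, p=1, q=1
  k=1: a=2, p=3, q=2
  k=2: a=2, p=7, q=5

7/5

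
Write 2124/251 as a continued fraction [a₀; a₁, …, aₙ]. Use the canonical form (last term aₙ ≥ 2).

2124 = 8×251 + 116
251 = 2×116 + 19
116 = 6×19 + 2
19 = 9×2 + 1
2 = 2×1 + 0  (stop)
So 2124/251 = [8; 2, 6, 9, 2].

[8; 2, 6, 9, 2]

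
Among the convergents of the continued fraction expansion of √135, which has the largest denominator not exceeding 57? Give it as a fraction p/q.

√135 = [11; 1, 1, 1, 1, 1, 1, 1, 22, …] (period length 8).
Convergents:
  p_0/q_0 = 11/1
  p_1/q_1 = 12/1
  p_2/q_2 = 23/2
  p_3/q_3 = 35/3
  p_4/q_4 = 58/5
  p_5/q_5 = 93/8
  p_6/q_6 = 151/13
  p_7/q_7 = 244/21
  p_8/q_8 = 5519/475
q_7 = 21 ≤ 57 < 475 = q_8, so the answer is 244/21.

244/21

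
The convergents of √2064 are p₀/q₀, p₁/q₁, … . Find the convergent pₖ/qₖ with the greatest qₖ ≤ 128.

√2064 = [45; 2, 3, 7, 3, 2, 90, …] (period length 6).
Convergents:
  p_0/q_0 = 45/1
  p_1/q_1 = 91/2
  p_2/q_2 = 318/7
  p_3/q_3 = 2317/51
  p_4/q_4 = 7269/160
q_3 = 51 ≤ 128 < 160 = q_4, so the answer is 2317/51.

2317/51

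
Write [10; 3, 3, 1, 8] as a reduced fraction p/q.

Using pₖ = aₖpₖ₋₁ + pₖ₋₂ and qₖ = aₖqₖ₋₁ + qₖ₋₂:
  k=0: a=10, p=10, q=1
  k=1: a=3, p=31, q=3
  k=2: a=3, p=103, q=10
  k=3: a=1, p=134, q=13
  k=4: a=8, p=1175, q=114

1175/114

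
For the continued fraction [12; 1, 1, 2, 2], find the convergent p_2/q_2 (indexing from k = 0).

25/2

Using pₖ = aₖpₖ₋₁ + pₖ₋₂, qₖ = aₖqₖ₋₁ + qₖ₋₂ (with p₋₁=1, p₋₂=0, q₋₁=0, q₋₂=1):
  k=0: a=12, p=12, q=1
  k=1: a=1, p=13, q=1
  k=2: a=1, p=25, q=2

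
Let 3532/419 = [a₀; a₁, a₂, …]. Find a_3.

3532 = 8·419 + 180   →  a_0 = 8
419 = 2·180 + 59   →  a_1 = 2
180 = 3·59 + 3   →  a_2 = 3
59 = 19·3 + 2   →  a_3 = 19

19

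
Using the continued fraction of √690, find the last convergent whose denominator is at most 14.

√690 = [26; 3, 1, 2, 1, 3, 52, …] (period length 6).
Convergents:
  p_0/q_0 = 26/1
  p_1/q_1 = 79/3
  p_2/q_2 = 105/4
  p_3/q_3 = 289/11
  p_4/q_4 = 394/15
q_3 = 11 ≤ 14 < 15 = q_4, so the answer is 289/11.

289/11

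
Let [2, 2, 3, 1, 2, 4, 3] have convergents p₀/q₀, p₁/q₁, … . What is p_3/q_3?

22/9

Using pₖ = aₖpₖ₋₁ + pₖ₋₂, qₖ = aₖqₖ₋₁ + qₖ₋₂ (with p₋₁=1, p₋₂=0, q₋₁=0, q₋₂=1):
  k=0: a=2, p=2, q=1
  k=1: a=2, p=5, q=2
  k=2: a=3, p=17, q=7
  k=3: a=1, p=22, q=9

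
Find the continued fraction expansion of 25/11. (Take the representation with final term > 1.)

25 = 2·11 + 3
11 = 3·3 + 2
3 = 1·2 + 1
2 = 2·1 + 0  (stop)
So 25/11 = [2; 3, 1, 2].

[2; 3, 1, 2]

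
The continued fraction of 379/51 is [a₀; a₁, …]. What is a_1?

2

379 = 7·51 + 22   →  a_0 = 7
51 = 2·22 + 7   →  a_1 = 2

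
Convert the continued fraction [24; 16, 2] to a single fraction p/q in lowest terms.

794/33

Using pₖ = aₖpₖ₋₁ + pₖ₋₂ and qₖ = aₖqₖ₋₁ + qₖ₋₂:
  k=0: a=24, p=24, q=1
  k=1: a=16, p=385, q=16
  k=2: a=2, p=794, q=33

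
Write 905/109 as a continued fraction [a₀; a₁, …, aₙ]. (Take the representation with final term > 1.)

905 = 8*109 + 33
109 = 3*33 + 10
33 = 3*10 + 3
10 = 3*3 + 1
3 = 3*1 + 0  (stop)
So 905/109 = [8; 3, 3, 3, 3].

[8; 3, 3, 3, 3]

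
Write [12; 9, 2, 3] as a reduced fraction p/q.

Using pₖ = aₖpₖ₋₁ + pₖ₋₂ and qₖ = aₖqₖ₋₁ + qₖ₋₂:
  k=0: a=12, p=12, q=1
  k=1: a=9, p=109, q=9
  k=2: a=2, p=230, q=19
  k=3: a=3, p=799, q=66

799/66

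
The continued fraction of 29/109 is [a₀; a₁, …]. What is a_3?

3

29 = 0·109 + 29   →  a_0 = 0
109 = 3·29 + 22   →  a_1 = 3
29 = 1·22 + 7   →  a_2 = 1
22 = 3·7 + 1   →  a_3 = 3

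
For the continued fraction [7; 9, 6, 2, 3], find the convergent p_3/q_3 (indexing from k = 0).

Using pₖ = aₖpₖ₋₁ + pₖ₋₂, qₖ = aₖqₖ₋₁ + qₖ₋₂ (with p₋₁=1, p₋₂=0, q₋₁=0, q₋₂=1):
  k=0: a=7, p=7, q=1
  k=1: a=9, p=64, q=9
  k=2: a=6, p=391, q=55
  k=3: a=2, p=846, q=119

846/119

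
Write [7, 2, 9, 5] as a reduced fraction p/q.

Fold from the inside: start with 5/1.
  9 + 1/5 = 46/5
  2 + 5/46 = 97/46
  7 + 46/97 = 725/97

725/97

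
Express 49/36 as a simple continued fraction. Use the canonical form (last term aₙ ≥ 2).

[1; 2, 1, 3, 3]

49 = 1·36 + 13
36 = 2·13 + 10
13 = 1·10 + 3
10 = 3·3 + 1
3 = 3·1 + 0  (stop)
So 49/36 = [1; 2, 1, 3, 3].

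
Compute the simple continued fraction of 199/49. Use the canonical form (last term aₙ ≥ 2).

[4; 16, 3]

199 = 4×49 + 3
49 = 16×3 + 1
3 = 3×1 + 0  (stop)
So 199/49 = [4; 16, 3].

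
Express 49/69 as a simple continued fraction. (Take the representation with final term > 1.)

[0; 1, 2, 2, 4, 2]

49 = 0×69 + 49
69 = 1×49 + 20
49 = 2×20 + 9
20 = 2×9 + 2
9 = 4×2 + 1
2 = 2×1 + 0  (stop)
So 49/69 = [0; 1, 2, 2, 4, 2].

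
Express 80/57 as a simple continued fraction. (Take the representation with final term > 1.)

[1; 2, 2, 11]

80 = 1*57 + 23
57 = 2*23 + 11
23 = 2*11 + 1
11 = 11*1 + 0  (stop)
So 80/57 = [1; 2, 2, 11].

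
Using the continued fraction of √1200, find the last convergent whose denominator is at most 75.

1351/39

√1200 = [34; 1, 1, 1, 3, 1, 1, 1, 68, …] (period length 8).
Convergents:
  p_0/q_0 = 34/1
  p_1/q_1 = 35/1
  p_2/q_2 = 69/2
  p_3/q_3 = 104/3
  p_4/q_4 = 381/11
  p_5/q_5 = 485/14
  p_6/q_6 = 866/25
  p_7/q_7 = 1351/39
  p_8/q_8 = 92734/2677
q_7 = 39 ≤ 75 < 2677 = q_8, so the answer is 1351/39.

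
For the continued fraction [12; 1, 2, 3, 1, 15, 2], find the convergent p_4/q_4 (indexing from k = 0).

Using pₖ = aₖpₖ₋₁ + pₖ₋₂, qₖ = aₖqₖ₋₁ + qₖ₋₂ (with p₋₁=1, p₋₂=0, q₋₁=0, q₋₂=1):
  k=0: a=12, p=12, q=1
  k=1: a=1, p=13, q=1
  k=2: a=2, p=38, q=3
  k=3: a=3, p=127, q=10
  k=4: a=1, p=165, q=13

165/13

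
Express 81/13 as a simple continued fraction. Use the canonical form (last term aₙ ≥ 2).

81 = 6*13 + 3
13 = 4*3 + 1
3 = 3*1 + 0  (stop)
So 81/13 = [6; 4, 3].

[6; 4, 3]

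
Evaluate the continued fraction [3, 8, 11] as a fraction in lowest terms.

278/89

Fold from the inside: start with 11/1.
  8 + 1/11 = 89/11
  3 + 11/89 = 278/89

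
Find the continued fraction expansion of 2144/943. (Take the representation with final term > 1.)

2144 = 2*943 + 258
943 = 3*258 + 169
258 = 1*169 + 89
169 = 1*89 + 80
89 = 1*80 + 9
80 = 8*9 + 8
9 = 1*8 + 1
8 = 8*1 + 0  (stop)
So 2144/943 = [2; 3, 1, 1, 1, 8, 1, 8].

[2; 3, 1, 1, 1, 8, 1, 8]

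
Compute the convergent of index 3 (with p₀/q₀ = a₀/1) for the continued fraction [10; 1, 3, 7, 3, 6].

Using pₖ = aₖpₖ₋₁ + pₖ₋₂, qₖ = aₖqₖ₋₁ + qₖ₋₂ (with p₋₁=1, p₋₂=0, q₋₁=0, q₋₂=1):
  k=0: a=10, p=10, q=1
  k=1: a=1, p=11, q=1
  k=2: a=3, p=43, q=4
  k=3: a=7, p=312, q=29

312/29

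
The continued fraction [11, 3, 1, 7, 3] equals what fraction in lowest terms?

1092/97

Fold from the inside: start with 3/1.
  7 + 1/3 = 22/3
  1 + 3/22 = 25/22
  3 + 22/25 = 97/25
  11 + 25/97 = 1092/97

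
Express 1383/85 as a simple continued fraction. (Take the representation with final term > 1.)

[16; 3, 1, 2, 3, 2]

1383 = 16×85 + 23
85 = 3×23 + 16
23 = 1×16 + 7
16 = 2×7 + 2
7 = 3×2 + 1
2 = 2×1 + 0  (stop)
So 1383/85 = [16; 3, 1, 2, 3, 2].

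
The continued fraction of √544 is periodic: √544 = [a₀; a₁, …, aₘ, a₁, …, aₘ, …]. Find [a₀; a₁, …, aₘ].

[23; 3, 11, 3, 46]

a₀ = ⌊√544⌋ = 23.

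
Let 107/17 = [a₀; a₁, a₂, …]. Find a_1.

3

107 = 6·17 + 5   →  a_0 = 6
17 = 3·5 + 2   →  a_1 = 3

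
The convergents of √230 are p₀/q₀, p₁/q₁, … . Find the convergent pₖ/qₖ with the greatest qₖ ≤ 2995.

√230 = [15; 6, 30, …] (period length 2).
Convergents:
  p_0/q_0 = 15/1
  p_1/q_1 = 91/6
  p_2/q_2 = 2745/181
  p_3/q_3 = 16561/1092
  p_4/q_4 = 499575/32941
q_3 = 1092 ≤ 2995 < 32941 = q_4, so the answer is 16561/1092.

16561/1092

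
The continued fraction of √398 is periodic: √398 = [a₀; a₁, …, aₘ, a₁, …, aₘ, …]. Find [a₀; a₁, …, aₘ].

[19; 1, 18, 1, 38]

a₀ = ⌊√398⌋ = 19.
With m₀=0, d₀=1 and mₖ₊₁ = dₖaₖ − mₖ, dₖ₊₁ = (n − mₖ₊₁²)/dₖ, aₖ₊₁ = ⌊(a₀+mₖ₊₁)/dₖ₊₁⌋:
  k=1: m=19, d=37, a=1
  k=2: m=18, d=2, a=18
  k=3: m=18, d=37, a=1
  k=4: m=19, d=1, a=38
d=1 and a=2a₀=38 at k=4, so the next step gives (m, d) = (19, 37) again — its k=1 value — and the period has length 4.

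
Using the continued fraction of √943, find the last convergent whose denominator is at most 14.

215/7

√943 = [30; 1, 2, 2, 2, 1, 60, …] (period length 6).
Convergents:
  p_0/q_0 = 30/1
  p_1/q_1 = 31/1
  p_2/q_2 = 92/3
  p_3/q_3 = 215/7
  p_4/q_4 = 522/17
q_3 = 7 ≤ 14 < 17 = q_4, so the answer is 215/7.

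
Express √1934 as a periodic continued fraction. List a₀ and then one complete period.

[43; 1, 42, 1, 86]

a₀ = ⌊√1934⌋ = 43.
With m₀=0, d₀=1 and mₖ₊₁ = dₖaₖ − mₖ, dₖ₊₁ = (n − mₖ₊₁²)/dₖ, aₖ₊₁ = ⌊(a₀+mₖ₊₁)/dₖ₊₁⌋:
  k=1: m=43, d=85, a=1
  k=2: m=42, d=2, a=42
  k=3: m=42, d=85, a=1
  k=4: m=43, d=1, a=86
d=1 and a=2a₀=86 at k=4, so the next step gives (m, d) = (43, 85) again — its k=1 value — and the period has length 4.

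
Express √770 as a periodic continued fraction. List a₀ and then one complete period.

[27; 1, 2, 1, 54]

a₀ = ⌊√770⌋ = 27.
With m₀=0, d₀=1 and mₖ₊₁ = dₖaₖ − mₖ, dₖ₊₁ = (n − mₖ₊₁²)/dₖ, aₖ₊₁ = ⌊(a₀+mₖ₊₁)/dₖ₊₁⌋:
  k=1: m=27, d=41, a=1
  k=2: m=14, d=14, a=2
  k=3: m=14, d=41, a=1
  k=4: m=27, d=1, a=54
d=1 and a=2a₀=54 at k=4, so the next step gives (m, d) = (27, 41) again — its k=1 value — and the period has length 4.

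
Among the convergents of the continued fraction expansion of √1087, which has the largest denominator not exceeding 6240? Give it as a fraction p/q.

√1087 = [32; 1, 31, 1, 64, …] (period length 4).
Convergents:
  p_0/q_0 = 32/1
  p_1/q_1 = 33/1
  p_2/q_2 = 1055/32
  p_3/q_3 = 1088/33
  p_4/q_4 = 70687/2144
  p_5/q_5 = 71775/2177
  p_6/q_6 = 2295712/69631
q_5 = 2177 ≤ 6240 < 69631 = q_6, so the answer is 71775/2177.

71775/2177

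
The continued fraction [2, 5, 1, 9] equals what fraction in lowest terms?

Using pₖ = aₖpₖ₋₁ + pₖ₋₂ and qₖ = aₖqₖ₋₁ + qₖ₋₂:
  k=0: a=2, p=2, q=1
  k=1: a=5, p=11, q=5
  k=2: a=1, p=13, q=6
  k=3: a=9, p=128, q=59

128/59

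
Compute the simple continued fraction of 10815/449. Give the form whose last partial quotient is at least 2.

10815 = 24*449 + 39
449 = 11*39 + 20
39 = 1*20 + 19
20 = 1*19 + 1
19 = 19*1 + 0  (stop)
So 10815/449 = [24; 11, 1, 1, 19].

[24; 11, 1, 1, 19]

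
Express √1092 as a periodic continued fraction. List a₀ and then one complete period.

a₀ = ⌊√1092⌋ = 33.
With m₀=0, d₀=1 and mₖ₊₁ = dₖaₖ − mₖ, dₖ₊₁ = (n − mₖ₊₁²)/dₖ, aₖ₊₁ = ⌊(a₀+mₖ₊₁)/dₖ₊₁⌋:
  k=1: m=33, d=3, a=22
  k=2: m=33, d=1, a=66
d=1 and a=2a₀=66 at k=2, so the next step gives (m, d) = (33, 3) again — its k=1 value — and the period has length 2.

[33; 22, 66]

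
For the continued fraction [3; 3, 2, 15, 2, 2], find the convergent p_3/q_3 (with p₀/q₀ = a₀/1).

355/108

Using pₖ = aₖpₖ₋₁ + pₖ₋₂, qₖ = aₖqₖ₋₁ + qₖ₋₂ (with p₋₁=1, p₋₂=0, q₋₁=0, q₋₂=1):
  k=0: a=3, p=3, q=1
  k=1: a=3, p=10, q=3
  k=2: a=2, p=23, q=7
  k=3: a=15, p=355, q=108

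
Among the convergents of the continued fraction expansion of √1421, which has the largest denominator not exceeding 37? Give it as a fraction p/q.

√1421 = [37; 1, 2, 3, 2, 3, 2, 1, 74, …] (period length 8).
Convergents:
  p_0/q_0 = 37/1
  p_1/q_1 = 38/1
  p_2/q_2 = 113/3
  p_3/q_3 = 377/10
  p_4/q_4 = 867/23
  p_5/q_5 = 2978/79
q_4 = 23 ≤ 37 < 79 = q_5, so the answer is 867/23.

867/23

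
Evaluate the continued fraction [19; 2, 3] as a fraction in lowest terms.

Using pₖ = aₖpₖ₋₁ + pₖ₋₂ and qₖ = aₖqₖ₋₁ + qₖ₋₂:
  k=0: a=19, p=19, q=1
  k=1: a=2, p=39, q=2
  k=2: a=3, p=136, q=7

136/7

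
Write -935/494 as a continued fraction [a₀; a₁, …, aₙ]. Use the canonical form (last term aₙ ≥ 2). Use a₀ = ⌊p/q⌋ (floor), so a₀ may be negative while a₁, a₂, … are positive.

-935 = -2*494 + 53
494 = 9*53 + 17
53 = 3*17 + 2
17 = 8*2 + 1
2 = 2*1 + 0  (stop)
So -935/494 = [-2; 9, 3, 8, 2].

[-2; 9, 3, 8, 2]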